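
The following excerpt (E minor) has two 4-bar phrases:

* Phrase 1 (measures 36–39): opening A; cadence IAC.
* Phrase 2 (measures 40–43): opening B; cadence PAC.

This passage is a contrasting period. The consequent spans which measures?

The antecedent is the phrase ending with the weaker cadence (imperfect authentic cadence, phrase 1) and the consequent the one ending more conclusively (perfect authentic cadence, phrase 2); the consequent is mm. 40–43.

measures 40–43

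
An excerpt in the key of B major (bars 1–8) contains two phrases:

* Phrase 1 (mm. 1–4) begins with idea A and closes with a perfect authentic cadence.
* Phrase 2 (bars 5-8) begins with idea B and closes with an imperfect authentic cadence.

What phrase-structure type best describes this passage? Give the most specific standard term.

phrase group

The second phrase closes with an imperfect authentic cadence, which is not stronger than the first phrase's perfect authentic cadence; without a weak→strong cadential pair there is no antecedent–consequent relationship, so this is a phrase group rather than a period.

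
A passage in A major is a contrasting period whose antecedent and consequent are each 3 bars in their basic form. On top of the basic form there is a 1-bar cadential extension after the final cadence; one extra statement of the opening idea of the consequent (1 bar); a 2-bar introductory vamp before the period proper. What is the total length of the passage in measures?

Basic contrasting period: 3 + 3 = 6 bars.
6 (basic form) + 1 (cadential extension) + 1 (extra statement) + 2 (introduction) = 10.

10 measures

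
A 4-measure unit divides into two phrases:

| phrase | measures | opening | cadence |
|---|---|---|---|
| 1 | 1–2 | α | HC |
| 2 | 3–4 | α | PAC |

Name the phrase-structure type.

parallel period

Phrase 1 ends with a half cadence (weaker) and phrase 2 with a perfect authentic cadence (stronger): antecedent + consequent = a period.
The two phrases open with the same material (α / α), so the period is parallel.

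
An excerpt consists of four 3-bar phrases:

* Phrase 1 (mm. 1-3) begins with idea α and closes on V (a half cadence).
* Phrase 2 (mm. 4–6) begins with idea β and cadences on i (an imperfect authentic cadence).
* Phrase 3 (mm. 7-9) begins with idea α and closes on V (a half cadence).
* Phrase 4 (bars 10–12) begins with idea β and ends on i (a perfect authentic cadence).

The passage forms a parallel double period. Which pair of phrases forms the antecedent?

phrases 1 and 2

In a double period the first pair of phrases (ending imperfect authentic cadence) is the large antecedent and the second pair (ending perfect authentic cadence) is the large consequent; the antecedent is phrases 1 and 2.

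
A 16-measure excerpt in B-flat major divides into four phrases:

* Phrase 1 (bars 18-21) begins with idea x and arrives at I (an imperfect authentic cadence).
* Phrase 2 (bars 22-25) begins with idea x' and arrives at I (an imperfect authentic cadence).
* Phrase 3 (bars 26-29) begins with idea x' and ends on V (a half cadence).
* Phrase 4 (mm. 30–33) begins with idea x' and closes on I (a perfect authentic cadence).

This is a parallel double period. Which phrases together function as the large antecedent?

phrases 1 and 2

In a double period the first pair of phrases (ending imperfect authentic cadence) is the large antecedent and the second pair (ending perfect authentic cadence) is the large consequent; the antecedent is phrases 1 and 2.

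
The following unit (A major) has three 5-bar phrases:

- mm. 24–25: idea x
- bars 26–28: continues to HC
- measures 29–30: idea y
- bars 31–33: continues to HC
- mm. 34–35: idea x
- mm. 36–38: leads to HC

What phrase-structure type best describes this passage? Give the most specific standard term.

phrase group

The final phrase closes with a half cadence, which is not stronger than the preceding half cadence; the 3 phrases lack an overall antecedent–consequent design and so form a phrase group.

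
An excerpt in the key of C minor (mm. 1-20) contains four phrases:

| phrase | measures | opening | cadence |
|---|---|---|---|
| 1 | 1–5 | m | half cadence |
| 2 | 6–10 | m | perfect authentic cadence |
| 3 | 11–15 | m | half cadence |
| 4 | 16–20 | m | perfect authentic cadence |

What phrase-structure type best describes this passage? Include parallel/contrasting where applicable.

The cadence pattern HC–PAC–HC–PAC is weak–strong twice, and phrases 3–4 restate phrases 1–2: a period heard twice, not a double period (which would end weakly at phrase 2).

repeated period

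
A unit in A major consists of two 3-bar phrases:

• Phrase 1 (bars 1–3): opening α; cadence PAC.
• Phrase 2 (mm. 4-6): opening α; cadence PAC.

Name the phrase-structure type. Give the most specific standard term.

repeated phrase

Both phrases have the same opening (α) and the same cadence (perfect authentic cadence): the second is a restatement, not a consequent, so this is a repeated phrase rather than a period.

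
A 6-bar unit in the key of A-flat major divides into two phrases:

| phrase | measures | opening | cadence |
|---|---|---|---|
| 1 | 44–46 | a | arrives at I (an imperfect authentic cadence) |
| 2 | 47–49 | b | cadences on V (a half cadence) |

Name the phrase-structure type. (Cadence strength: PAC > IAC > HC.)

phrase group

The second phrase closes with a half cadence, which is not stronger than the first phrase's imperfect authentic cadence; without a weak→strong cadential pair there is no antecedent–consequent relationship, so this is a phrase group rather than a period.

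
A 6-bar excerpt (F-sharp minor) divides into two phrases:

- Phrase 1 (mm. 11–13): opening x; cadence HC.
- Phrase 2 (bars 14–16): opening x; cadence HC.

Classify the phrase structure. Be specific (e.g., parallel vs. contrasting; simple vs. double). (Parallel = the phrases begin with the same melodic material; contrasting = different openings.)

Both phrases have the same opening (x) and the same cadence (half cadence): the second is a restatement, not a consequent, so this is a repeated phrase rather than a period.

repeated phrase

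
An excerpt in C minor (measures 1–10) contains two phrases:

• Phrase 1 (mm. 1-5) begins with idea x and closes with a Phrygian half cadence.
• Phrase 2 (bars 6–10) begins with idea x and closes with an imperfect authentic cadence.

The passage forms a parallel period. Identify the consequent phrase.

phrase 2

The phrase ending with the weaker cadence (Phrygian half cadence) is the antecedent; the one ending more conclusively (imperfect authentic cadence) is the consequent. The consequent is phrase 2.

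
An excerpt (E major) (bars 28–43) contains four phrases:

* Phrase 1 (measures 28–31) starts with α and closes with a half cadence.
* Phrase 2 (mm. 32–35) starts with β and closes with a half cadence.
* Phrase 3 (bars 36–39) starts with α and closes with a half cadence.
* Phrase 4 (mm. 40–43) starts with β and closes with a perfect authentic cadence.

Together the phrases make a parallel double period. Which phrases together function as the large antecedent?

phrases 1 and 2

In a double period the first pair of phrases (ending half cadence) is the large antecedent and the second pair (ending perfect authentic cadence) is the large consequent; the antecedent is phrases 1 and 2.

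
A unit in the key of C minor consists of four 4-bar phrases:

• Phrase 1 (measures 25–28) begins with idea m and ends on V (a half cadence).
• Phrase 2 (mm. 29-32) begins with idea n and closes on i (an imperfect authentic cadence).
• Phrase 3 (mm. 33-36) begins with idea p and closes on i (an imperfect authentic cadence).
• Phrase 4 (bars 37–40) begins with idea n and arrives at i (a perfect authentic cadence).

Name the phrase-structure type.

Four phrases in two halves: the first half (mm. 25-32) ends with an imperfect authentic cadence, the second (bars 33-40) with a perfect authentic cadence — a large antecedent–consequent pair, i.e. a double period.
Phrase 3 begins with different material from phrase 1, making it contrasting.

contrasting double period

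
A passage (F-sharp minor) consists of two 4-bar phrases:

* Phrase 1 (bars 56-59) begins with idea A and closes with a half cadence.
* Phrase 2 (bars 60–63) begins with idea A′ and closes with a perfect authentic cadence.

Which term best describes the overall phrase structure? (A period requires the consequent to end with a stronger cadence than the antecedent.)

Phrase 1 ends with a half cadence (weaker) and phrase 2 with a perfect authentic cadence (stronger): antecedent + consequent = a period.
The two phrases open with the same material (A / A′), so the period is parallel.

parallel period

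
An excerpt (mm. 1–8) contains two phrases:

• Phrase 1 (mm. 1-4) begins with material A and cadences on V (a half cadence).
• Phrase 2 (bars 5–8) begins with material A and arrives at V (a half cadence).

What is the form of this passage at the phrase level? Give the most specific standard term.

repeated phrase

Both phrases have the same opening (A) and the same cadence (half cadence): the second is a restatement, not a consequent, so this is a repeated phrase rather than a period.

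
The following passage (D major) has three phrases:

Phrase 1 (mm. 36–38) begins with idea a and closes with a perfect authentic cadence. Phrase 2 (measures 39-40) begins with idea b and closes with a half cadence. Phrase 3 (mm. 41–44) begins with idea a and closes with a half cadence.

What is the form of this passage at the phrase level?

The final phrase closes with a half cadence, which is not stronger than the preceding half cadence; the 3 phrases lack an overall antecedent–consequent design and so form a phrase group.

phrase group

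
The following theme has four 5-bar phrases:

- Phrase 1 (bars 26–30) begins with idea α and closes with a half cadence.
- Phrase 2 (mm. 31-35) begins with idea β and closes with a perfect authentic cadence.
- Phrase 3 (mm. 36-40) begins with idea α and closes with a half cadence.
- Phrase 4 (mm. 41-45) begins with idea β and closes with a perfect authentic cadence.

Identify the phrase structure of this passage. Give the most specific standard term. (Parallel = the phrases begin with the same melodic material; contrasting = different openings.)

repeated period

The cadence pattern HC–PAC–HC–PAC is weak–strong twice, and phrases 3–4 restate phrases 1–2: a period heard twice, not a double period (which would end weakly at phrase 2).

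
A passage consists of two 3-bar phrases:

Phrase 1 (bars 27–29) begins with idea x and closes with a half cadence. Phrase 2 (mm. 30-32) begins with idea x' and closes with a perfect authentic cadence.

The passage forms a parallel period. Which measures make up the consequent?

measures 30–32

The phrase ending with the weaker cadence (half cadence) is the antecedent; the one ending more conclusively (perfect authentic cadence) is the consequent. The consequent is measures 30–32.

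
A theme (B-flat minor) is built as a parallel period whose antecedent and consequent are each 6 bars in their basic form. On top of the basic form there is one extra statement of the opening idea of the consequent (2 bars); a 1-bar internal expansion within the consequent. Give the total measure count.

Basic parallel period: 6 + 6 = 12 bars.
12 (basic form) + 2 (extra statement) + 1 (internal expansion) = 15.

15 measures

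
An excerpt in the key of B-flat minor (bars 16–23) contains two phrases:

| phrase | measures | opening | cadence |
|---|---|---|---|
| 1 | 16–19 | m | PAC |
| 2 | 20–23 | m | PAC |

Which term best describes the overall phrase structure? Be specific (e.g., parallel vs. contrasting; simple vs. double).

repeated phrase

Both phrases have the same opening (m) and the same cadence (perfect authentic cadence): the second is a restatement, not a consequent, so this is a repeated phrase rather than a period.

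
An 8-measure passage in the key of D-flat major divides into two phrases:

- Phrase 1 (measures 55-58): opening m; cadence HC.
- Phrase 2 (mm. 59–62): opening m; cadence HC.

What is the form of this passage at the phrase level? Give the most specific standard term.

repeated phrase

Both phrases have the same opening (m) and the same cadence (half cadence): the second is a restatement, not a consequent, so this is a repeated phrase rather than a period.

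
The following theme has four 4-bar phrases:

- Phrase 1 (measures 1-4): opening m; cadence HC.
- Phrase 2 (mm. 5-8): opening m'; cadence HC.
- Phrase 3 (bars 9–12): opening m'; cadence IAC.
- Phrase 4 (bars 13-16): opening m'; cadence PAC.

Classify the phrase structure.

parallel double period

Four phrases in two halves: the first half (mm. 1–8) ends with a half cadence, the second (mm. 9-16) with a perfect authentic cadence — a large antecedent–consequent pair, i.e. a double period.
Phrase 3 begins with the same material as phrase 1, making it parallel.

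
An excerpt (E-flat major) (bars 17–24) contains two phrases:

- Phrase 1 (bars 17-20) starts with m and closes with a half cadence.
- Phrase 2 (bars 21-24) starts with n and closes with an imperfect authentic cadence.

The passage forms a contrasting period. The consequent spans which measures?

The antecedent is the phrase ending with the weaker cadence (half cadence, phrase 1) and the consequent the one ending more conclusively (imperfect authentic cadence, phrase 2); the consequent is mm. 21–24.

measures 21–24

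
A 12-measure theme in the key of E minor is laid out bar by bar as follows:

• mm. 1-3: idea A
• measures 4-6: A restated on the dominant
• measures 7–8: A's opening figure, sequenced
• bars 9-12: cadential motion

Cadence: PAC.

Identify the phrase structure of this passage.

sentence

Basic idea (mm. 1–3) + its repetition (bars 4-6) form the presentation; fragmentation and cadence (measures 7–12) form the continuation — the 12-bar whole is a sentence.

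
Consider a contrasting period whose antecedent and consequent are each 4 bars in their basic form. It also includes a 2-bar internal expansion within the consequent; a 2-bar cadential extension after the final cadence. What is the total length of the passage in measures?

Basic contrasting period: 4 + 4 = 8 bars.
8 (basic form) + 2 (internal expansion) + 2 (cadential extension) = 12.

12 measures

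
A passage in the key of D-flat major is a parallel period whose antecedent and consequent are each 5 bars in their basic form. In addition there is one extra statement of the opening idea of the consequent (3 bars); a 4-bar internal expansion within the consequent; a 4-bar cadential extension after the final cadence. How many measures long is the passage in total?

21 measures

Basic parallel period: 5 + 5 = 10 bars.
10 (basic form) + 3 (extra statement) + 4 (internal expansion) + 4 (cadential extension) = 21.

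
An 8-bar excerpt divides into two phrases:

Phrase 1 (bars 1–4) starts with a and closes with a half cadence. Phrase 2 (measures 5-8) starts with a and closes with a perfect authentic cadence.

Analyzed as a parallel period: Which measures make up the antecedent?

measures 1–4

The antecedent is the phrase ending with the weaker cadence (half cadence, phrase 1) and the consequent the one ending more conclusively (perfect authentic cadence, phrase 2); the antecedent is bars 1-4.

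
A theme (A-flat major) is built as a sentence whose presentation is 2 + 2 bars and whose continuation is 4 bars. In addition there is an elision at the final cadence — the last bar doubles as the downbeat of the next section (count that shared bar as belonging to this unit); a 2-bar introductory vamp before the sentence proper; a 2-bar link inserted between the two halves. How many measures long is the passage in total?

12 measures

Basic sentence: 2 + 2 + 4 = 8 bars.
8 (basic form) + 2 (introduction) + 2 (link) = 12.
The elision shares a bar with the next section but does not change this unit's count.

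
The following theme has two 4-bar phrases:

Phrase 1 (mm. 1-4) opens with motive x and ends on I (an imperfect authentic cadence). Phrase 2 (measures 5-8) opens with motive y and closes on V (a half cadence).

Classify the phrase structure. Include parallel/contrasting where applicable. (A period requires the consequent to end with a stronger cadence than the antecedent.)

The second phrase closes with a half cadence, which is not stronger than the first phrase's imperfect authentic cadence; without a weak→strong cadential pair there is no antecedent–consequent relationship, so this is a phrase group rather than a period.

phrase group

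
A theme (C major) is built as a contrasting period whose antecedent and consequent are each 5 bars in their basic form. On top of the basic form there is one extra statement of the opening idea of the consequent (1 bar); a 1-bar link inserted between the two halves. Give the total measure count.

Basic contrasting period: 5 + 5 = 10 bars.
10 (basic form) + 1 (extra statement) + 1 (link) = 12.

12 measures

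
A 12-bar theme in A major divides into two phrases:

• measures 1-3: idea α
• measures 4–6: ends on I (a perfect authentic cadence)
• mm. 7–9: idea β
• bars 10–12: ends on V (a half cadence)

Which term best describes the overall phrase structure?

phrase group

The second phrase closes with a half cadence, which is not stronger than the first phrase's perfect authentic cadence; without a weak→strong cadential pair there is no antecedent–consequent relationship, so this is a phrase group rather than a period.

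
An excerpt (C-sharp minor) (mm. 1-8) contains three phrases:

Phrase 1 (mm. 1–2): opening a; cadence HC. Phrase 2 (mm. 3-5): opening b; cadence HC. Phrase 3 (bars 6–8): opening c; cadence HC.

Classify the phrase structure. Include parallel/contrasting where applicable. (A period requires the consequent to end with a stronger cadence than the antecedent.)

The final phrase closes with a half cadence, which is not stronger than the preceding half cadence; the 3 phrases lack an overall antecedent–consequent design and so form a phrase group.

phrase group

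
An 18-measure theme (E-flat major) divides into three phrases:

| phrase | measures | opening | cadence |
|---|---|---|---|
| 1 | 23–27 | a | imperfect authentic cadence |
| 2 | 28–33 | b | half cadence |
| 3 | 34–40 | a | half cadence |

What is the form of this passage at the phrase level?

The final phrase closes with a half cadence, which is not stronger than the preceding half cadence; the 3 phrases lack an overall antecedent–consequent design and so form a phrase group.

phrase group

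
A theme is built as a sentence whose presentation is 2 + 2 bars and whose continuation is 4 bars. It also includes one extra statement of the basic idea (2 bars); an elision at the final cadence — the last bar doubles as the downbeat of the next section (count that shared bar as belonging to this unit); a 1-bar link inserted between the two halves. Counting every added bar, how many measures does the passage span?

Basic sentence: 2 + 2 + 4 = 8 bars.
8 (basic form) + 2 (extra statement) + 1 (link) = 11.
The elision shares a bar with the next section but does not change this unit's count.

11 measures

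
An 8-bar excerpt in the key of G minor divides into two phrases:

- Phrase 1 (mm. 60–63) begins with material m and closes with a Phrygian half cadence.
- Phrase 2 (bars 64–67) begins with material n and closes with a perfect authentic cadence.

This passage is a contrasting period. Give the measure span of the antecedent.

measures 60–63

The antecedent is the phrase ending with the weaker cadence (Phrygian half cadence, phrase 1) and the consequent the one ending more conclusively (perfect authentic cadence, phrase 2); the antecedent is mm. 60-63.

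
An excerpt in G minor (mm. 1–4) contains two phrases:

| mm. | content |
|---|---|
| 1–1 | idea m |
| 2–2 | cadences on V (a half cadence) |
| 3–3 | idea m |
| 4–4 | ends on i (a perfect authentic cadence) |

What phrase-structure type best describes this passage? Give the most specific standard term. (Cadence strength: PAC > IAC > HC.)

Phrase 1 ends with a half cadence (weaker) and phrase 2 with a perfect authentic cadence (stronger): antecedent + consequent = a period.
The two phrases open with the same material (m / m), so the period is parallel.

parallel period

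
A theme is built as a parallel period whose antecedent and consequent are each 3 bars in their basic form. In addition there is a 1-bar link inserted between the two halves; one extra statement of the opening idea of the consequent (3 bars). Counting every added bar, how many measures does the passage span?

Basic parallel period: 3 + 3 = 6 bars.
6 (basic form) + 1 (link) + 3 (extra statement) = 10.

10 measures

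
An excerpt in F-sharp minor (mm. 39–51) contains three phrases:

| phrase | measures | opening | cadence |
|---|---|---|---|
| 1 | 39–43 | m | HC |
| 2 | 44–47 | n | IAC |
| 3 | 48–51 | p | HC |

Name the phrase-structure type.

The final phrase closes with a half cadence, which is not stronger than the preceding imperfect authentic cadence; the 3 phrases lack an overall antecedent–consequent design and so form a phrase group.

phrase group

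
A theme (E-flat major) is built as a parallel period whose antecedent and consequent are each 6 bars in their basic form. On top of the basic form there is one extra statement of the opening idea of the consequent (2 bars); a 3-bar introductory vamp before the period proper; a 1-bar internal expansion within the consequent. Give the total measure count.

18 measures

Basic parallel period: 6 + 6 = 12 bars.
12 (basic form) + 2 (extra statement) + 3 (introduction) + 1 (internal expansion) = 18.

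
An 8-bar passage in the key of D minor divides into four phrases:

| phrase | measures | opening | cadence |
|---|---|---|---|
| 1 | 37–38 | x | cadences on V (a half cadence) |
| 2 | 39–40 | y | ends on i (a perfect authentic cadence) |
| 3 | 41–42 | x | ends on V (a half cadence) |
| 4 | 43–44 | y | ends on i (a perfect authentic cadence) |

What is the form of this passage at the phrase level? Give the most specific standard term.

The cadence pattern HC–PAC–HC–PAC is weak–strong twice, and phrases 3–4 restate phrases 1–2: a period heard twice, not a double period (which would end weakly at phrase 2).

repeated period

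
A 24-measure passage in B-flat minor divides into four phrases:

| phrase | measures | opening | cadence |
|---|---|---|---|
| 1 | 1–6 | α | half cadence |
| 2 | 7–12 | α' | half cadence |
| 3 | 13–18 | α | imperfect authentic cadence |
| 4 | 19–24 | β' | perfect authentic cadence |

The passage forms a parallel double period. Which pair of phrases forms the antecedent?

In a double period the first pair of phrases (ending half cadence) is the large antecedent and the second pair (ending perfect authentic cadence) is the large consequent; the antecedent is phrases 1 and 2.

phrases 1 and 2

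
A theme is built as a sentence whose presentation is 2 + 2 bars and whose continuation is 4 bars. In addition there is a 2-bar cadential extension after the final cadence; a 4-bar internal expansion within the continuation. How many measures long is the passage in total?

14 measures

Basic sentence: 2 + 2 + 4 = 8 bars.
8 (basic form) + 2 (cadential extension) + 4 (internal expansion) = 14.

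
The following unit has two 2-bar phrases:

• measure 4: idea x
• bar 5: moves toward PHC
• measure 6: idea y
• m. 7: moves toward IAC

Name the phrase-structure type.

Phrase 1 ends with a Phrygian half cadence (weaker) and phrase 2 with an imperfect authentic cadence (stronger): antecedent + consequent = a period.
The two phrases open with different material (x / y), so the period is contrasting.

contrasting period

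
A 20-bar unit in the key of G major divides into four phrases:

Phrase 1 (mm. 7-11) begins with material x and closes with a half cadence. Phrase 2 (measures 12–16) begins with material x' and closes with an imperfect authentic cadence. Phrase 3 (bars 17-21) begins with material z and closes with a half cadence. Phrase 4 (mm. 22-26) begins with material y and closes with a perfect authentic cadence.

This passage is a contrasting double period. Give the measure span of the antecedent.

In a double period the four phrases pair into a large antecedent (phrases 1–2, ending imperfect authentic cadence) and a large consequent (phrases 3–4, ending perfect authentic cadence). The antecedent spans measures 7–16.

measures 7–16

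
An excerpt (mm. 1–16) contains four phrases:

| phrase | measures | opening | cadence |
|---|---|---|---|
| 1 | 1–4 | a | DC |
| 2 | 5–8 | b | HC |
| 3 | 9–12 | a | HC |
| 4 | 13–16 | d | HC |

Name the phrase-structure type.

phrase group

Phrase 4 ends with a half cadence, no stronger than phrase 2's half cadence, so the four phrases do not form a double period; nor do phrases 3–4 duplicate 1–2, so it is not a repeated period. With no phrase reaching a conclusive cadence, the passage is a phrase group.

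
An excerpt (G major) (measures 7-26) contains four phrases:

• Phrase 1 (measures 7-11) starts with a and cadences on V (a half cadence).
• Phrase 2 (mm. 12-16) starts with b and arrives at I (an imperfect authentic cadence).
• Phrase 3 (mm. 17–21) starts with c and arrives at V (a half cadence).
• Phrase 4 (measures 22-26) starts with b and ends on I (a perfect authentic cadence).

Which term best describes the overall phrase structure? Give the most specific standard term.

contrasting double period

Four phrases in two halves: the first half (mm. 7–16) ends with an imperfect authentic cadence, the second (bars 17–26) with a perfect authentic cadence — a large antecedent–consequent pair, i.e. a double period.
Phrase 3 begins with different material from phrase 1, making it contrasting.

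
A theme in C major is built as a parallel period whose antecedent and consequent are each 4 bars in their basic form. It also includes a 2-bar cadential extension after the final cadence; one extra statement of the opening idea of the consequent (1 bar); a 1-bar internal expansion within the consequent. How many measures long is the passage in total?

12 measures

Basic parallel period: 4 + 4 = 8 bars.
8 (basic form) + 2 (cadential extension) + 1 (extra statement) + 1 (internal expansion) = 12.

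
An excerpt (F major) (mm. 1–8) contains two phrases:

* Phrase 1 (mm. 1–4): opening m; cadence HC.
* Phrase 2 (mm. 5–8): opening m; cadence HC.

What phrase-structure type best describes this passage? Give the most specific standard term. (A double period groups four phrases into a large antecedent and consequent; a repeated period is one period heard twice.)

Both phrases have the same opening (m) and the same cadence (half cadence): the second is a restatement, not a consequent, so this is a repeated phrase rather than a period.

repeated phrase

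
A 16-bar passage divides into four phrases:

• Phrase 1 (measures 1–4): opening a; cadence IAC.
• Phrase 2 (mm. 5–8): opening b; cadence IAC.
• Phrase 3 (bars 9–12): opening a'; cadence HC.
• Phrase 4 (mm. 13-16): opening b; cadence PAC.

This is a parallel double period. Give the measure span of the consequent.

In a double period the first pair of phrases (ending imperfect authentic cadence) is the large antecedent and the second pair (ending perfect authentic cadence) is the large consequent; the consequent is measures 9–16.

measures 9–16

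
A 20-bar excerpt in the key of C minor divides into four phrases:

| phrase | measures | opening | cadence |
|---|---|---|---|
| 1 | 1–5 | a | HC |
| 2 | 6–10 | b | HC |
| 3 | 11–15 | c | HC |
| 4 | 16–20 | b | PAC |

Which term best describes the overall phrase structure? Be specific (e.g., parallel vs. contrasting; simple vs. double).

Four phrases in two halves: the first half (mm. 1-10) ends with a half cadence, the second (bars 11-20) with a perfect authentic cadence — a large antecedent–consequent pair, i.e. a double period.
Phrase 3 begins with different material from phrase 1, making it contrasting.

contrasting double period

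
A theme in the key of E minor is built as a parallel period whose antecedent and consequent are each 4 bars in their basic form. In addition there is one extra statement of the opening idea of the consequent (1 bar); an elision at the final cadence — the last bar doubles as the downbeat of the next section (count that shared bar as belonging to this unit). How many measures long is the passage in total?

9 measures

Basic parallel period: 4 + 4 = 8 bars.
8 (basic form) + 1 (extra statement) = 9.
The elision shares a bar with the next section but does not change this unit's count.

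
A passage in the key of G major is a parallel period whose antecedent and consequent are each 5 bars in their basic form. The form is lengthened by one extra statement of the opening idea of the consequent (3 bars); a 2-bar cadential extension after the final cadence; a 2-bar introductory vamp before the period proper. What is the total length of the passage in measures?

17 measures

Basic parallel period: 5 + 5 = 10 bars.
10 (basic form) + 3 (extra statement) + 2 (cadential extension) + 2 (introduction) = 17.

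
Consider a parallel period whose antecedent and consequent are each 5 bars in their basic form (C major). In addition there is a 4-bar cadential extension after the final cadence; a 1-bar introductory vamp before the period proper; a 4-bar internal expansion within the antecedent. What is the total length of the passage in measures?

19 measures

Basic parallel period: 5 + 5 = 10 bars.
10 (basic form) + 4 (cadential extension) + 1 (introduction) + 4 (internal expansion) = 19.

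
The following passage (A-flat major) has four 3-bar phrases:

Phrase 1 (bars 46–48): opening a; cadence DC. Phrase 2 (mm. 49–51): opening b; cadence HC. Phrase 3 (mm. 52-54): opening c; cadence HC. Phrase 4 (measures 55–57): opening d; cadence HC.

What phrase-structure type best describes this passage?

Phrase 4 ends with a half cadence, no stronger than phrase 2's half cadence, so the four phrases do not form a double period; nor do phrases 3–4 duplicate 1–2, so it is not a repeated period. With no phrase reaching a conclusive cadence, the passage is a phrase group.

phrase group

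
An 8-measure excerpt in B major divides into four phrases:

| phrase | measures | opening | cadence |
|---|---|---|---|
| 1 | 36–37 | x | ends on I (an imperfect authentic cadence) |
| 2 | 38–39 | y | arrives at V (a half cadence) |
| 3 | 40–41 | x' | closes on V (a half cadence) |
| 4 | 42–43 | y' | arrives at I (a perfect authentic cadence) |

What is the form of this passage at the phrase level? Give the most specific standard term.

parallel double period

Four phrases in two halves: the first half (bars 36-39) ends with a half cadence, the second (mm. 40–43) with a perfect authentic cadence — a large antecedent–consequent pair, i.e. a double period.
Phrase 3 begins with the same material as phrase 1, making it parallel.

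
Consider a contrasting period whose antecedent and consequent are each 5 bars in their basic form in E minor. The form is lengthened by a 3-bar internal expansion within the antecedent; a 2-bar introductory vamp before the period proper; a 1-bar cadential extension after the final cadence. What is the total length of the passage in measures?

Basic contrasting period: 5 + 5 = 10 bars.
10 (basic form) + 3 (internal expansion) + 2 (introduction) + 1 (cadential extension) = 16.

16 measures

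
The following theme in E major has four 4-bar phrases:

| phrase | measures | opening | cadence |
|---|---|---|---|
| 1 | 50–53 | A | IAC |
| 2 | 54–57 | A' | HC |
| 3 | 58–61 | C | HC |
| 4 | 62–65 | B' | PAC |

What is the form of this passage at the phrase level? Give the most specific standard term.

contrasting double period

Four phrases in two halves: the first half (measures 50–57) ends with a half cadence, the second (mm. 58–65) with a perfect authentic cadence — a large antecedent–consequent pair, i.e. a double period.
Phrase 3 begins with different material from phrase 1, making it contrasting.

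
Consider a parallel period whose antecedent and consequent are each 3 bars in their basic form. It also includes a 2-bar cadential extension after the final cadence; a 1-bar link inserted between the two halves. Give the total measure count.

9 measures

Basic parallel period: 3 + 3 = 6 bars.
6 (basic form) + 2 (cadential extension) + 1 (link) = 9.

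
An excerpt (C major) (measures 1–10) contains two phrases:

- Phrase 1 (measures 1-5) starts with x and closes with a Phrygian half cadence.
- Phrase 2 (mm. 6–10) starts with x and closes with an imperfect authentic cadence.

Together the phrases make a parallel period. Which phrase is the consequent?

phrase 2

The phrase ending with the weaker cadence (Phrygian half cadence) is the antecedent; the one ending more conclusively (imperfect authentic cadence) is the consequent. The consequent is phrase 2.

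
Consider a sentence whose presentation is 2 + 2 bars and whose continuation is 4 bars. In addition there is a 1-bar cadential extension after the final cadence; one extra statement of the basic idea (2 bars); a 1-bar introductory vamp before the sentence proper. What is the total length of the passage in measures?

Basic sentence: 2 + 2 + 4 = 8 bars.
8 (basic form) + 1 (cadential extension) + 2 (extra statement) + 1 (introduction) = 12.

12 measures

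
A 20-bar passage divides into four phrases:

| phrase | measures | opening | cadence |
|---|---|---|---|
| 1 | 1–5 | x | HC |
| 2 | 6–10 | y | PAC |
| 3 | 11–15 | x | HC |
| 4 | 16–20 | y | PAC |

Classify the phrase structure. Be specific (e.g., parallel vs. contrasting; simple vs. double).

repeated period

The cadence pattern HC–PAC–HC–PAC is weak–strong twice, and phrases 3–4 restate phrases 1–2: a period heard twice, not a double period (which would end weakly at phrase 2).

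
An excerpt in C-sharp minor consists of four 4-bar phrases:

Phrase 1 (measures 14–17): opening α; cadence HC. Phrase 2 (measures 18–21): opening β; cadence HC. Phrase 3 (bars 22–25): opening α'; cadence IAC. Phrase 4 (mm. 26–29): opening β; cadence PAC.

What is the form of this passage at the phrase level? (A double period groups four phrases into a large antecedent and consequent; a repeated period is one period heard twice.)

parallel double period

Four phrases in two halves: the first half (bars 14-21) ends with a half cadence, the second (mm. 22–29) with a perfect authentic cadence — a large antecedent–consequent pair, i.e. a double period.
Phrase 3 begins with the same material as phrase 1, making it parallel.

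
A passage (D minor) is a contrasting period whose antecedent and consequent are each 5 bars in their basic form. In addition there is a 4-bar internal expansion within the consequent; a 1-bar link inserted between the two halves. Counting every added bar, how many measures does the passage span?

Basic contrasting period: 5 + 5 = 10 bars.
10 (basic form) + 4 (internal expansion) + 1 (link) = 15.

15 measures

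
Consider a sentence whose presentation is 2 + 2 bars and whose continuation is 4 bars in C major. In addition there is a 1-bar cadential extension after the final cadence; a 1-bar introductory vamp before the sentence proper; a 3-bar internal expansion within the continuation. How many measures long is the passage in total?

13 measures

Basic sentence: 2 + 2 + 4 = 8 bars.
8 (basic form) + 1 (cadential extension) + 1 (introduction) + 3 (internal expansion) = 13.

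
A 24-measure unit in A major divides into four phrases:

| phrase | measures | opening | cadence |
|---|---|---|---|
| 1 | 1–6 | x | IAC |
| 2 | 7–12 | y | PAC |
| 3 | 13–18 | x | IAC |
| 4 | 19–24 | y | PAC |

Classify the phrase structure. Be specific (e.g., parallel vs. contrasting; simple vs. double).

The cadence pattern IAC–PAC–IAC–PAC is weak–strong twice, and phrases 3–4 restate phrases 1–2: a period heard twice, not a double period (which would end weakly at phrase 2).

repeated period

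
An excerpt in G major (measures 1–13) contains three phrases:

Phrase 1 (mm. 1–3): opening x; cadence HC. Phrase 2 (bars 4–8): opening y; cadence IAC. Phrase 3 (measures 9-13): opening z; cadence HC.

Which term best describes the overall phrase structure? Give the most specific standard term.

phrase group

The final phrase closes with a half cadence, which is not stronger than the preceding imperfect authentic cadence; the 3 phrases lack an overall antecedent–consequent design and so form a phrase group.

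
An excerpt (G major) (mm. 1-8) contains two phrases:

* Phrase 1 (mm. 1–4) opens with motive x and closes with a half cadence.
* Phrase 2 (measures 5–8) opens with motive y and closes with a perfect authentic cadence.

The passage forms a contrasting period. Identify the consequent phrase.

phrase 2

The phrase ending with the weaker cadence (half cadence) is the antecedent; the one ending more conclusively (perfect authentic cadence) is the consequent. The consequent is phrase 2.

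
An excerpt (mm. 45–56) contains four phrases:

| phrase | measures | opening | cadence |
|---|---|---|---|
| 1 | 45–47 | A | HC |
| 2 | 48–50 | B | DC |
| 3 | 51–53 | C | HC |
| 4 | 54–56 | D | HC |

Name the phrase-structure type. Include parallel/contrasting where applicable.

phrase group

Phrase 4 ends with a half cadence, no stronger than phrase 2's deceptive cadence, so the four phrases do not form a double period; nor do phrases 3–4 duplicate 1–2, so it is not a repeated period. With no phrase reaching a conclusive cadence, the passage is a phrase group.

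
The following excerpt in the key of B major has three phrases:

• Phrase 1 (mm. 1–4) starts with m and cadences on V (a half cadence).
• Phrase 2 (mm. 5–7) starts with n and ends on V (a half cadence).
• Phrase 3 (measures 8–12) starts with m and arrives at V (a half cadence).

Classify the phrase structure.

The final phrase closes with a half cadence, which is not stronger than the preceding half cadence; the 3 phrases lack an overall antecedent–consequent design and so form a phrase group.

phrase group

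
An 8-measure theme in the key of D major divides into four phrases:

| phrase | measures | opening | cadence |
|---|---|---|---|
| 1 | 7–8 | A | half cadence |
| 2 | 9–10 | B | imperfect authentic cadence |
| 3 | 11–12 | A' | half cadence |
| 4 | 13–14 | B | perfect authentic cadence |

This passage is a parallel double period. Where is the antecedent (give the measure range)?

In a double period the four phrases pair into a large antecedent (phrases 1–2, ending imperfect authentic cadence) and a large consequent (phrases 3–4, ending perfect authentic cadence). The antecedent spans mm. 7–10.

measures 7–10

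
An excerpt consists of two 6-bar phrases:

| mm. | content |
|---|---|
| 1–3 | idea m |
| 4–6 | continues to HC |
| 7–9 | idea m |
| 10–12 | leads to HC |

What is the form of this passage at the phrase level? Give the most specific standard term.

Both phrases have the same opening (m) and the same cadence (half cadence): the second is a restatement, not a consequent, so this is a repeated phrase rather than a period.

repeated phrase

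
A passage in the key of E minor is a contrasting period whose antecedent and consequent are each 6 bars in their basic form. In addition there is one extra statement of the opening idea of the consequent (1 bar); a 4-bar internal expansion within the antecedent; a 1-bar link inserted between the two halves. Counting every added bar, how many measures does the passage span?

Basic contrasting period: 6 + 6 = 12 bars.
12 (basic form) + 1 (extra statement) + 4 (internal expansion) + 1 (link) = 18.

18 measures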